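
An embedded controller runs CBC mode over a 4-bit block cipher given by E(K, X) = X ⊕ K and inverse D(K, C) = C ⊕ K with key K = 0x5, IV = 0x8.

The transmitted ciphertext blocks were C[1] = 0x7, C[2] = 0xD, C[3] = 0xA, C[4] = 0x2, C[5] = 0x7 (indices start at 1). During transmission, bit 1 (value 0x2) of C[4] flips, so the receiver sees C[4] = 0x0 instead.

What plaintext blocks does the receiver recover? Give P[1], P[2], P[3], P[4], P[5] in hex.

P[1] = 0xA, P[2] = 0xF, P[3] = 0x2, P[4] = 0xF, P[5] = 0x2

CBC decryption: P_i = D(K, C_i) ⊕ C_{i−1}, with C_{0} = IV.
Only C[4] changed, to 0x0. In CBC, a change in C_i garbles P_i and flips the same bit in P_{i+1}. Decrypting the received ciphertext:
P[1]: D(K, 0x7) = 0x2; 0x2 ⊕ 0x8 = 0xA.
P[2]: D(K, 0xD) = 0x8; 0x8 ⊕ 0x7 = 0xF.
P[3]: D(K, 0xA) = 0xF; 0xF ⊕ 0xD = 0x2.
P[4]: D(K, 0x0) = 0x5; 0x5 ⊕ 0xA = 0xF.
P[5]: D(K, 0x7) = 0x2; 0x2 ⊕ 0x0 = 0x2.
Blocks that differ from the original plaintext: P[4], P[5].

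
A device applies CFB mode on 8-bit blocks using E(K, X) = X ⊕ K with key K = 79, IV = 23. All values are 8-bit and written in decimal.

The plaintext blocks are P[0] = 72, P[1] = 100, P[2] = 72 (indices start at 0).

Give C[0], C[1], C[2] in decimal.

CFB encryption: C_i = P_i ⊕ E(K, C_{i−1}), with C_{−1} = IV.
C[0]: E(K, 23) = 88; 72 ⊕ 88 = 16.
C[1]: E(K, 16) = 95; 100 ⊕ 95 = 59.
C[2]: E(K, 59) = 116; 72 ⊕ 116 = 60.

C[0] = 16, C[1] = 59, C[2] = 60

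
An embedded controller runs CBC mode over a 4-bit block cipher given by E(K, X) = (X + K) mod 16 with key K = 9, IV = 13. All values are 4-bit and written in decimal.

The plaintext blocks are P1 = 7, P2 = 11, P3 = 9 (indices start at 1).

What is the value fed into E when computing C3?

CBC encryption: C_i = E(K, P_i ⊕ C_{i−1}), with C_{0} = IV.
C1: P1 ⊕ 13 = 10; E(K, 10) = 3.
C2: P2 ⊕ 3 = 8; E(K, 8) = 1.
C3: P3 ⊕ 1 = 8; E(K, 8) = 1.
So the input to E for block 3 is 8.

8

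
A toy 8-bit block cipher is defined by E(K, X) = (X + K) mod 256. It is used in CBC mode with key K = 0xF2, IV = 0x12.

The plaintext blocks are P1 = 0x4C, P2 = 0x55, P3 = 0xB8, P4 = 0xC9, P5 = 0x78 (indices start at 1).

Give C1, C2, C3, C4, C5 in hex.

CBC encryption: C_i = E(K, P_i ⊕ C_{i−1}), with C_{0} = IV.
C1: P1 ⊕ 0x12 = 0x5E; E(K, 0x5E) = 0x50.
C2: P2 ⊕ 0x50 = 0x05; E(K, 0x05) = 0xF7.
C3: P3 ⊕ 0xF7 = 0x4F; E(K, 0x4F) = 0x41.
C4: P4 ⊕ 0x41 = 0x88; E(K, 0x88) = 0x7A.
C5: P5 ⊕ 0x7A = 0x02; E(K, 0x02) = 0xF4.

C1 = 0x50, C2 = 0xF7, C3 = 0x41, C4 = 0x7A, C5 = 0xF4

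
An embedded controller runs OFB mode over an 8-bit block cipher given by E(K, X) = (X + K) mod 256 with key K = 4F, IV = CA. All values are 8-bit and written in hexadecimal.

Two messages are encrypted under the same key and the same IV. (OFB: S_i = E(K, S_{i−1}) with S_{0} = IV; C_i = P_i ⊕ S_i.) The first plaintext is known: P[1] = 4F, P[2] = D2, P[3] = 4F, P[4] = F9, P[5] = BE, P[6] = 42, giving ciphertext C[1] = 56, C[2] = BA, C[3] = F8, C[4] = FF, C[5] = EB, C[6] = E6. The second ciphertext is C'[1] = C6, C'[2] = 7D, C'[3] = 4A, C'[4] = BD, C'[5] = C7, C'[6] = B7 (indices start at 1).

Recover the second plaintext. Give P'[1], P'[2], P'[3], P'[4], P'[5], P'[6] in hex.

P'[1] = DF, P'[2] = 15, P'[3] = FD, P'[4] = BB, P'[5] = 92, P'[6] = 13

In OFB with a reused IV, both messages share the same keystream S_i, so C_i ⊕ C'_i = P_i ⊕ P'_i and thus P'_i = P_i ⊕ C_i ⊕ C'_i.
P'[1]: 4F ⊕ 56 ⊕ C6 = DF.
P'[2]: D2 ⊕ BA ⊕ 7D = 15.
P'[3]: 4F ⊕ F8 ⊕ 4A = FD.
P'[4]: F9 ⊕ FF ⊕ BD = BB.
P'[5]: BE ⊕ EB ⊕ C7 = 92.
P'[6]: 42 ⊕ E6 ⊕ B7 = 13.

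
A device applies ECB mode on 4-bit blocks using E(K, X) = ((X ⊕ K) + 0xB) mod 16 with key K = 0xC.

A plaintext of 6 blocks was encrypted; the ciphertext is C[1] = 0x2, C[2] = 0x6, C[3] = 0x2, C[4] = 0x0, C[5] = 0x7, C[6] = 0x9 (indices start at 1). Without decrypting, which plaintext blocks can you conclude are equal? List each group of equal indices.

P[1] = P[3]

ECB encrypts each block independently with the same key, so equal ciphertext blocks imply equal plaintext blocks.
C[1] = C[3] = 0x2, so P[1] = P[3].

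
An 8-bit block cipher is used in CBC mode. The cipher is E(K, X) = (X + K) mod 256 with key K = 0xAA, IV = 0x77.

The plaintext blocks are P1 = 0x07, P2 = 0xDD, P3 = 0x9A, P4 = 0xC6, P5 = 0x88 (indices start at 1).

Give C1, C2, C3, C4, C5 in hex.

CBC encryption: C_i = E(K, P_i ⊕ C_{i−1}), with C_{0} = IV.
C1: P1 ⊕ 0x77 = 0x70; E(K, 0x70) = 0x1A.
C2: P2 ⊕ 0x1A = 0xC7; E(K, 0xC7) = 0x71.
C3: P3 ⊕ 0x71 = 0xEB; E(K, 0xEB) = 0x95.
C4: P4 ⊕ 0x95 = 0x53; E(K, 0x53) = 0xFD.
C5: P5 ⊕ 0xFD = 0x75; E(K, 0x75) = 0x1F.

C1 = 0x1A, C2 = 0x71, C3 = 0x95, C4 = 0xFD, C5 = 0x1F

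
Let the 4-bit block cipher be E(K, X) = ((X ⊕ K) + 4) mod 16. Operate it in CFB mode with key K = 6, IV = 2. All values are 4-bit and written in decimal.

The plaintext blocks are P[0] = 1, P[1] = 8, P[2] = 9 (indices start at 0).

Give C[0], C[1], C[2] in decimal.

C[0] = 9, C[1] = 11, C[2] = 8

CFB encryption: C_i = P_i ⊕ E(K, C_{i−1}), with C_{−1} = IV.
C[0]: E(K, 2) = 8; 1 ⊕ 8 = 9.
C[1]: E(K, 9) = 3; 8 ⊕ 3 = 11.
C[2]: E(K, 11) = 1; 9 ⊕ 1 = 8.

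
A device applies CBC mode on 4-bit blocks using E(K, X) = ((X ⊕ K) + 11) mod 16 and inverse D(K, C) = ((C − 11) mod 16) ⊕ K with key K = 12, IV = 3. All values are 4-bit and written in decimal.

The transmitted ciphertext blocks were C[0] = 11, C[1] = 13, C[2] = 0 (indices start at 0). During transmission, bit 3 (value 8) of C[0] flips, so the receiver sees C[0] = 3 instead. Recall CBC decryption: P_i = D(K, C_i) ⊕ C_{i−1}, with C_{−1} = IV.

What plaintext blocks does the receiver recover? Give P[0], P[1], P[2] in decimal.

Only C[0] changed, to 3. In CBC, a change in C_i garbles P_i and flips the same bit in P_{i+1}. Decrypting the received ciphertext:
P[0]: D(K, 3) = 4; 4 ⊕ 3 = 7.
P[1]: D(K, 13) = 14; 14 ⊕ 3 = 13.
P[2]: D(K, 0) = 9; 9 ⊕ 13 = 4.
Blocks that differ from the original plaintext: P[0], P[1].

P[0] = 7, P[1] = 13, P[2] = 4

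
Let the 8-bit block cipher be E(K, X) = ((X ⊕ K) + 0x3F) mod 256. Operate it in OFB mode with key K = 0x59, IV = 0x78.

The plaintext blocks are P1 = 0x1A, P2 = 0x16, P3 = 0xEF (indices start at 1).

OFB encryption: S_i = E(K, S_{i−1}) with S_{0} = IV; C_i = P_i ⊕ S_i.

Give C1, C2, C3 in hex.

C1 = 0x7A, C2 = 0x6E, C3 = 0x8F

C1: S = E(K, 0x78) = 0x60; 0x1A ⊕ 0x60 = 0x7A.
C2: S = E(K, 0x60) = 0x78; 0x16 ⊕ 0x78 = 0x6E.
C3: S = E(K, 0x78) = 0x60; 0xEF ⊕ 0x60 = 0x8F.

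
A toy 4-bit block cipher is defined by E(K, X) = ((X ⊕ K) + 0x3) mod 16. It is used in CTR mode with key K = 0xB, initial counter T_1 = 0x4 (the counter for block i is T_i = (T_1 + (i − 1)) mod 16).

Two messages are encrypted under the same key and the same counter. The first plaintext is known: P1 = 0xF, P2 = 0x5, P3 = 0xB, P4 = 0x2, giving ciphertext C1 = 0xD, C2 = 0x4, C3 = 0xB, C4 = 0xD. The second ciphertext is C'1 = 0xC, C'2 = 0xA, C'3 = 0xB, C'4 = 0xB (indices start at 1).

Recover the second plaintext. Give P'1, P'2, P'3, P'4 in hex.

P'1 = 0xE, P'2 = 0xB, P'3 = 0xB, P'4 = 0x4

In CTR with a reused counter, both messages share the same keystream S_i, so C_i ⊕ C'_i = P_i ⊕ P'_i and thus P'_i = P_i ⊕ C_i ⊕ C'_i.
P'1: 0xF ⊕ 0xD ⊕ 0xC = 0xE.
P'2: 0x5 ⊕ 0x4 ⊕ 0xA = 0xB.
P'3: 0xB ⊕ 0xB ⊕ 0xB = 0xB.
P'4: 0x2 ⊕ 0xD ⊕ 0xB = 0x4.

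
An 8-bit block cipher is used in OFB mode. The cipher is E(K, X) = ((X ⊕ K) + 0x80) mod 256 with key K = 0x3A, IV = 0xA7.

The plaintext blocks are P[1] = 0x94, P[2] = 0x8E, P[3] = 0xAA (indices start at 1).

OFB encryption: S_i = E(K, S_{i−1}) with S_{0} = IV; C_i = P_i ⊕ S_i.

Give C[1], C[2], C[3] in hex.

C[1] = 0x89, C[2] = 0x29, C[3] = 0xB7

C[1]: S = E(K, 0xA7) = 0x1D; 0x94 ⊕ 0x1D = 0x89.
C[2]: S = E(K, 0x1D) = 0xA7; 0x8E ⊕ 0xA7 = 0x29.
C[3]: S = E(K, 0xA7) = 0x1D; 0xAA ⊕ 0x1D = 0xB7.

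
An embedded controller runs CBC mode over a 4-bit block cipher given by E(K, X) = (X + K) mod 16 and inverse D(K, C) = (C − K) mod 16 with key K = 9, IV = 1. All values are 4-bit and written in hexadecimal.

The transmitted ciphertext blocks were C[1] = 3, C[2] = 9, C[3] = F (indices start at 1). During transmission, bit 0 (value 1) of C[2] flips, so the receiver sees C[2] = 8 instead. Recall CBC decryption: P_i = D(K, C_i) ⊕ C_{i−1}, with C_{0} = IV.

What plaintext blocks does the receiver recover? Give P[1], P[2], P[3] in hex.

Only C[2] changed, to 8. In CBC, a change in C_i garbles P_i and flips the same bit in P_{i+1}. Decrypting the received ciphertext:
P[1]: D(K, 3) = A; A ⊕ 1 = B.
P[2]: D(K, 8) = F; F ⊕ 3 = C.
P[3]: D(K, F) = 6; 6 ⊕ 8 = E.
Blocks that differ from the original plaintext: P[2], P[3].

P[1] = B, P[2] = C, P[3] = E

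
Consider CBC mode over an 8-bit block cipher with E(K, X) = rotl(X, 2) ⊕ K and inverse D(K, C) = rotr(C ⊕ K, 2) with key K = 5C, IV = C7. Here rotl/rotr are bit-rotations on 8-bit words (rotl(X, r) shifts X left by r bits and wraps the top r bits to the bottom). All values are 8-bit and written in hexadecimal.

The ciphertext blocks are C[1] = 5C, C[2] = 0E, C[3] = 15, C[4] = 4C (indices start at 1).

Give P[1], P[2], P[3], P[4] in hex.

P[1] = C7, P[2] = C8, P[3] = 5C, P[4] = 11

CBC decryption: P_i = D(K, C_i) ⊕ C_{i−1}, with C_{0} = IV.
P[1]: D(K, 5C) = 00; 00 ⊕ C7 = C7.
P[2]: D(K, 0E) = 94; 94 ⊕ 5C = C8.
P[3]: D(K, 15) = 52; 52 ⊕ 0E = 5C.
P[4]: D(K, 4C) = 04; 04 ⊕ 15 = 11.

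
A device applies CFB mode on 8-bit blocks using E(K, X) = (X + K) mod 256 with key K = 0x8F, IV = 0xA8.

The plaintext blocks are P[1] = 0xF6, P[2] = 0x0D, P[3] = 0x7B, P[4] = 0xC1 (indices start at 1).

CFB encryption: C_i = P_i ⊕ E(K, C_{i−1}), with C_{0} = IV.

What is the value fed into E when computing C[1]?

C[1]: E(K, 0xA8) = 0x37; 0xF6 ⊕ 0x37 = 0xC1.
So the input to E for block [1] is 0xA8.

0xA8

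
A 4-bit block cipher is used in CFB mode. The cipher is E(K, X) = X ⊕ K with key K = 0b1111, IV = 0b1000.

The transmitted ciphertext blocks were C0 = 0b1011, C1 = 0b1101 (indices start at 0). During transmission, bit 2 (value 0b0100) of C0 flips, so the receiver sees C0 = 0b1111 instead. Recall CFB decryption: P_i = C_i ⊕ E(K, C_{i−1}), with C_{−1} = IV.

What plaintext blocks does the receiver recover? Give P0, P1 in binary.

Only C0 changed, to 0b1111. In CFB, a change in C_i flips the same bit in P_i and garbles P_{i+1}. Decrypting the received ciphertext:
P0: E(K, 0b1000) = 0b0111; 0b1111 ⊕ 0b0111 = 0b1000.
P1: E(K, 0b1111) = 0b0000; 0b1101 ⊕ 0b0000 = 0b1101.
Blocks that differ from the original plaintext: P0, P1.

P0 = 0b1000, P1 = 0b1101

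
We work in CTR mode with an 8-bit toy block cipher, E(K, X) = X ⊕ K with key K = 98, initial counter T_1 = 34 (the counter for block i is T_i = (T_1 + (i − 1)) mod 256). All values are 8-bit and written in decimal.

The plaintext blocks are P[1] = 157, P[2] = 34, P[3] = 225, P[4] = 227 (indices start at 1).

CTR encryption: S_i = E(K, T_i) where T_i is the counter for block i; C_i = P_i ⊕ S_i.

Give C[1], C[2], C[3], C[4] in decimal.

C[1]: T = 34, S = E(K, T) = 64; 157 ⊕ 64 = 221.
C[2]: T = 35, S = E(K, T) = 65; 34 ⊕ 65 = 99.
C[3]: T = 36, S = E(K, T) = 70; 225 ⊕ 70 = 167.
C[4]: T = 37, S = E(K, T) = 71; 227 ⊕ 71 = 164.

C[1] = 221, C[2] = 99, C[3] = 167, C[4] = 164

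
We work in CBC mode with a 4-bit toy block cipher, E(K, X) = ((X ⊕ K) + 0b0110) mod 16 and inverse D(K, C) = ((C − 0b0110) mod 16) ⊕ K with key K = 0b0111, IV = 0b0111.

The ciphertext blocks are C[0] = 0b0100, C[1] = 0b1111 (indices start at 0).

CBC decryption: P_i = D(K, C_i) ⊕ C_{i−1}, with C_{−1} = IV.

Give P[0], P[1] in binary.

P[0]: D(K, 0b0100) = 0b1001; 0b1001 ⊕ 0b0111 = 0b1110.
P[1]: D(K, 0b1111) = 0b1110; 0b1110 ⊕ 0b0100 = 0b1010.

P[0] = 0b1110, P[1] = 0b1010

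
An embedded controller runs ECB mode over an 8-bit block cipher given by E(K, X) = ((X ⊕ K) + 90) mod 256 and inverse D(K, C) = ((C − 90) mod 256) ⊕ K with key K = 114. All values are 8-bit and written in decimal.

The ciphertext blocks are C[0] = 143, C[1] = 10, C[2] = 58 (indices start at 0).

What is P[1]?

P[1] = 194

ECB decryption: P_i = D(K, C_i).
P[1]: D(K, 10) = 194.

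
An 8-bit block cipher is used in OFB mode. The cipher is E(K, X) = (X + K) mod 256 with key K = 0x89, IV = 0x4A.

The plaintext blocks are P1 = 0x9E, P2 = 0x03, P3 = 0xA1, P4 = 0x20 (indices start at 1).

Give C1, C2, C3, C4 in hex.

C1 = 0x4D, C2 = 0x5F, C3 = 0x44, C4 = 0x4E

OFB encryption: S_i = E(K, S_{i−1}) with S_{0} = IV; C_i = P_i ⊕ S_i.
C1: S = E(K, 0x4A) = 0xD3; 0x9E ⊕ 0xD3 = 0x4D.
C2: S = E(K, 0xD3) = 0x5C; 0x03 ⊕ 0x5C = 0x5F.
C3: S = E(K, 0x5C) = 0xE5; 0xA1 ⊕ 0xE5 = 0x44.
C4: S = E(K, 0xE5) = 0x6E; 0x20 ⊕ 0x6E = 0x4E.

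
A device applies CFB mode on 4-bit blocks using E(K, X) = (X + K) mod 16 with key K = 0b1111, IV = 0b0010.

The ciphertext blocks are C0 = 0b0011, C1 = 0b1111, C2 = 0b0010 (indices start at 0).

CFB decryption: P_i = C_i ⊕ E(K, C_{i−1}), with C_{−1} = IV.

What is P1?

P1: E(K, 0b0011) = 0b0010; 0b1111 ⊕ 0b0010 = 0b1101.

P1 = 0b1101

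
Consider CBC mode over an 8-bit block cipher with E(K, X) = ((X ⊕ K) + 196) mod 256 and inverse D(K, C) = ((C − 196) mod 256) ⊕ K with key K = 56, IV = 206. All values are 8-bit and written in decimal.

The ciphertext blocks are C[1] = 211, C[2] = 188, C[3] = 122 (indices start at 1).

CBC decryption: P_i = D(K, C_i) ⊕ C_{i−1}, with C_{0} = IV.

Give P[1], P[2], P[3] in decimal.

P[1]: D(K, 211) = 55; 55 ⊕ 206 = 249.
P[2]: D(K, 188) = 192; 192 ⊕ 211 = 19.
P[3]: D(K, 122) = 142; 142 ⊕ 188 = 50.

P[1] = 249, P[2] = 19, P[3] = 50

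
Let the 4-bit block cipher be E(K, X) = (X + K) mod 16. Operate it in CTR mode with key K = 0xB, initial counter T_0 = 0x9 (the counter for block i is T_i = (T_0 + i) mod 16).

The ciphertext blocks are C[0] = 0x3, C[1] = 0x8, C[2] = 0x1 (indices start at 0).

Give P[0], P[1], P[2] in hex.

CTR decryption: S_i = E(K, T_i) where T_i is the counter for block i; P_i = C_i ⊕ S_i.
P[0]: T = 0x9, S = E(K, T) = 0x4; 0x3 ⊕ 0x4 = 0x7.
P[1]: T = 0xA, S = E(K, T) = 0x5; 0x8 ⊕ 0x5 = 0xD.
P[2]: T = 0xB, S = E(K, T) = 0x6; 0x1 ⊕ 0x6 = 0x7.

P[0] = 0x7, P[1] = 0xD, P[2] = 0x7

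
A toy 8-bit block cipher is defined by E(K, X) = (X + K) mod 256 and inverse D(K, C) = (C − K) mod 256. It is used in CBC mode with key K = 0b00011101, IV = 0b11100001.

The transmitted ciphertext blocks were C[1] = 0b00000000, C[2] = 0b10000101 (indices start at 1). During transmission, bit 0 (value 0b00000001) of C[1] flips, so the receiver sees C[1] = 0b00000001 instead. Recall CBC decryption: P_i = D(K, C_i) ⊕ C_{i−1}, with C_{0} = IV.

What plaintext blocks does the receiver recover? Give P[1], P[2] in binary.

Only C[1] changed, to 0b00000001. In CBC, a change in C_i garbles P_i and flips the same bit in P_{i+1}. Decrypting the received ciphertext:
P[1]: D(K, 0b00000001) = 0b11100100; 0b11100100 ⊕ 0b11100001 = 0b00000101.
P[2]: D(K, 0b10000101) = 0b01101000; 0b01101000 ⊕ 0b00000001 = 0b01101001.
Blocks that differ from the original plaintext: P[1], P[2].

P[1] = 0b00000101, P[2] = 0b01101001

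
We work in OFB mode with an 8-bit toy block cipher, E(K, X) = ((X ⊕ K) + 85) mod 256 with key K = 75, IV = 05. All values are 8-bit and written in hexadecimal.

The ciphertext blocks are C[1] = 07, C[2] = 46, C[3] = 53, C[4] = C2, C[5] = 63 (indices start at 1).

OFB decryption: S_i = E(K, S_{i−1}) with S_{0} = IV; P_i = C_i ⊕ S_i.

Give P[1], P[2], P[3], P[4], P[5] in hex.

P[1]: S = E(K, 05) = F5; 07 ⊕ F5 = F2.
P[2]: S = E(K, F5) = 05; 46 ⊕ 05 = 43.
P[3]: S = E(K, 05) = F5; 53 ⊕ F5 = A6.
P[4]: S = E(K, F5) = 05; C2 ⊕ 05 = C7.
P[5]: S = E(K, 05) = F5; 63 ⊕ F5 = 96.

P[1] = F2, P[2] = 43, P[3] = A6, P[4] = C7, P[5] = 96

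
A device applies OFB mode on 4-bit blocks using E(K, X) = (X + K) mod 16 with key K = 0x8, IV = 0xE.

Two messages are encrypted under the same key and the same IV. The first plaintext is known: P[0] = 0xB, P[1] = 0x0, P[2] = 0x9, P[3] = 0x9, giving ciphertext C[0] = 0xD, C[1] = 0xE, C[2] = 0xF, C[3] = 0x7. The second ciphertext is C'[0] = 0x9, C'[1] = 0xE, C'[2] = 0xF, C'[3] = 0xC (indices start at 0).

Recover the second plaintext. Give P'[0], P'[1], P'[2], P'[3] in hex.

P'[0] = 0xF, P'[1] = 0x0, P'[2] = 0x9, P'[3] = 0x2

In OFB with a reused IV, both messages share the same keystream S_i, so C_i ⊕ C'_i = P_i ⊕ P'_i and thus P'_i = P_i ⊕ C_i ⊕ C'_i.
P'[0]: 0xB ⊕ 0xD ⊕ 0x9 = 0xF.
P'[1]: 0x0 ⊕ 0xE ⊕ 0xE = 0x0.
P'[2]: 0x9 ⊕ 0xF ⊕ 0xF = 0x9.
P'[3]: 0x9 ⊕ 0x7 ⊕ 0xC = 0x2.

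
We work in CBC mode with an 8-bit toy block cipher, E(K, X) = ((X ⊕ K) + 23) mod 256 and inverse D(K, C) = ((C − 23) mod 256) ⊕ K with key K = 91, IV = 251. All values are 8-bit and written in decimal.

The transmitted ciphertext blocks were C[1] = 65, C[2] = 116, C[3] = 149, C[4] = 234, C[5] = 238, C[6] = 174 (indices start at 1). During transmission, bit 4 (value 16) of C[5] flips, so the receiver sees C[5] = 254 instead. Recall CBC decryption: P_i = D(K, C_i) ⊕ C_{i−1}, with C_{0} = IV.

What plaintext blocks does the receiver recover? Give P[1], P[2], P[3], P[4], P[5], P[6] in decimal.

Only C[5] changed, to 254. In CBC, a change in C_i garbles P_i and flips the same bit in P_{i+1}. Decrypting the received ciphertext:
P[1]: D(K, 65) = 113; 113 ⊕ 251 = 138.
P[2]: D(K, 116) = 6; 6 ⊕ 65 = 71.
P[3]: D(K, 149) = 37; 37 ⊕ 116 = 81.
P[4]: D(K, 234) = 136; 136 ⊕ 149 = 29.
P[5]: D(K, 254) = 188; 188 ⊕ 234 = 86.
P[6]: D(K, 174) = 204; 204 ⊕ 254 = 50.
Blocks that differ from the original plaintext: P[5], P[6].

P[1] = 138, P[2] = 71, P[3] = 81, P[4] = 29, P[5] = 86, P[6] = 50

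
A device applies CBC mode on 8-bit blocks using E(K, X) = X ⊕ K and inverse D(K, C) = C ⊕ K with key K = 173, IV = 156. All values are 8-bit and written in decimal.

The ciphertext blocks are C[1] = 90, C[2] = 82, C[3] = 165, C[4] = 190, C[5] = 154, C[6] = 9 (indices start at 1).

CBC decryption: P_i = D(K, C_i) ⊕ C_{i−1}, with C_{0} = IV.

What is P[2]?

P[2] = 165

P[2]: D(K, 82) = 255; 255 ⊕ 90 = 165.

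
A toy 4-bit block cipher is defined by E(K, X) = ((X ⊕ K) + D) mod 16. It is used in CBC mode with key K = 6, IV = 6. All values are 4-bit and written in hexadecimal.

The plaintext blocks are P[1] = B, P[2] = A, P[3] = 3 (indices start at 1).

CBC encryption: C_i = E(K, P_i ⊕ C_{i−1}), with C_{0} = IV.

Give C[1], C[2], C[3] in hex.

C[1] = 8, C[2] = 1, C[3] = 1

C[1]: P[1] ⊕ 6 = D; E(K, D) = 8.
C[2]: P[2] ⊕ 8 = 2; E(K, 2) = 1.
C[3]: P[3] ⊕ 1 = 2; E(K, 2) = 1.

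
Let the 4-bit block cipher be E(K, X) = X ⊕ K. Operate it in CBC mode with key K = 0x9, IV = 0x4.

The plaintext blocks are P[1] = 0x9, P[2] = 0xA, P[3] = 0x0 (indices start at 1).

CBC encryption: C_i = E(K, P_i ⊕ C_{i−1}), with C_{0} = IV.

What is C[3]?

C[3] = 0xE

C[1]: P[1] ⊕ 0x4 = 0xD; E(K, 0xD) = 0x4.
C[2]: P[2] ⊕ 0x4 = 0xE; E(K, 0xE) = 0x7.
C[3]: P[3] ⊕ 0x7 = 0x7; E(K, 0x7) = 0xE.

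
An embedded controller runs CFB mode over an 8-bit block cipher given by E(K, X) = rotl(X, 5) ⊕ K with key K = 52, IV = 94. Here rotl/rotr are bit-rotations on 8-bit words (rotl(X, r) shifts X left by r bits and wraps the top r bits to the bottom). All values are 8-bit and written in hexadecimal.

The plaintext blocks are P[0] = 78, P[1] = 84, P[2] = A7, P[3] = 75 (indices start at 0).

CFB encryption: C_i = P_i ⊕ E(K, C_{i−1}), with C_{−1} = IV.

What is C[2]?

C[2] = CD

C[0]: E(K, 94) = C0; 78 ⊕ C0 = B8.
C[1]: E(K, B8) = 45; 84 ⊕ 45 = C1.
C[2]: E(K, C1) = 6A; A7 ⊕ 6A = CD.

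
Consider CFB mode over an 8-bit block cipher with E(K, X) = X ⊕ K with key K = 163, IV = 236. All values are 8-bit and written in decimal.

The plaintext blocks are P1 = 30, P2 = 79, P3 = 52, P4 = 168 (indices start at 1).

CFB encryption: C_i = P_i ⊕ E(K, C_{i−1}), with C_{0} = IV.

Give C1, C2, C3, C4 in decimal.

C1: E(K, 236) = 79; 30 ⊕ 79 = 81.
C2: E(K, 81) = 242; 79 ⊕ 242 = 189.
C3: E(K, 189) = 30; 52 ⊕ 30 = 42.
C4: E(K, 42) = 137; 168 ⊕ 137 = 33.

C1 = 81, C2 = 189, C3 = 42, C4 = 33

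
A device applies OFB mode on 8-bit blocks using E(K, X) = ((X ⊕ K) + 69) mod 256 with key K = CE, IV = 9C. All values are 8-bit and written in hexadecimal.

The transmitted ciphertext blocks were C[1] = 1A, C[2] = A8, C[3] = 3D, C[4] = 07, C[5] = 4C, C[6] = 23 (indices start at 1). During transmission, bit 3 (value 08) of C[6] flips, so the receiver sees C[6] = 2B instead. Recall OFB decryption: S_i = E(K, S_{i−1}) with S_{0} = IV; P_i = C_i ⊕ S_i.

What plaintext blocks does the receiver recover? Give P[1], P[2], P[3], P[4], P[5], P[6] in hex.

Only C[6] changed, to 2B. In OFB, a change in C_i flips the same bit in P_i only; the keystream is unaffected. Decrypting the received ciphertext:
P[1]: S = E(K, 9C) = BB; 1A ⊕ BB = A1.
P[2]: S = E(K, BB) = DE; A8 ⊕ DE = 76.
P[3]: S = E(K, DE) = 79; 3D ⊕ 79 = 44.
P[4]: S = E(K, 79) = 20; 07 ⊕ 20 = 27.
P[5]: S = E(K, 20) = 57; 4C ⊕ 57 = 1B.
P[6]: S = E(K, 57) = 02; 2B ⊕ 02 = 29.
Blocks that differ from the original plaintext: P[6].

P[1] = A1, P[2] = 76, P[3] = 44, P[4] = 27, P[5] = 1B, P[6] = 29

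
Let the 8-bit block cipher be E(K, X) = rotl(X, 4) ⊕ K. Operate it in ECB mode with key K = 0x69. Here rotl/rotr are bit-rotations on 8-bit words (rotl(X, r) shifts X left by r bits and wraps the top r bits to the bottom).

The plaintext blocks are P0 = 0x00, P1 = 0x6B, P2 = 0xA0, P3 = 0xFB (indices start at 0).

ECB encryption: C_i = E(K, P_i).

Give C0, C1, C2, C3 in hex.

C0 = 0x69, C1 = 0xDF, C2 = 0x63, C3 = 0xD6

C0: E(K, 0x00) = 0x69.
C1: E(K, 0x6B) = 0xDF.
C2: E(K, 0xA0) = 0x63.
C3: E(K, 0xFB) = 0xD6.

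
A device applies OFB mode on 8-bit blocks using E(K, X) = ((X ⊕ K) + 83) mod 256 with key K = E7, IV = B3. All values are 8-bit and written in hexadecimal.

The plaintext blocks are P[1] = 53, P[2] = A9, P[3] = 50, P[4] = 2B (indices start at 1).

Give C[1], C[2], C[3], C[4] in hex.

C[1] = 84, C[2] = 1A, C[3] = 87, C[4] = 98

OFB encryption: S_i = E(K, S_{i−1}) with S_{0} = IV; C_i = P_i ⊕ S_i.
C[1]: S = E(K, B3) = D7; 53 ⊕ D7 = 84.
C[2]: S = E(K, D7) = B3; A9 ⊕ B3 = 1A.
C[3]: S = E(K, B3) = D7; 50 ⊕ D7 = 87.
C[4]: S = E(K, D7) = B3; 2B ⊕ B3 = 98.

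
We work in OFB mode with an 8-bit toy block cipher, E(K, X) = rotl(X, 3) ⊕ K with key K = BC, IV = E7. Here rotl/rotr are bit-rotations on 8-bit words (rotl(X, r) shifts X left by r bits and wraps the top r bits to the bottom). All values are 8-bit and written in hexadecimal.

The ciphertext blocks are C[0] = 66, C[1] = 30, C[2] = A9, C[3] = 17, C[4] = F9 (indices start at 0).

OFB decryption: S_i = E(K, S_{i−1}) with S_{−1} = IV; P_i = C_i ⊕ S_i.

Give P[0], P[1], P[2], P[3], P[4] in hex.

P[0] = E5, P[1] = 90, P[2] = 10, P[3] = 66, P[4] = CE

P[0]: S = E(K, E7) = 83; 66 ⊕ 83 = E5.
P[1]: S = E(K, 83) = A0; 30 ⊕ A0 = 90.
P[2]: S = E(K, A0) = B9; A9 ⊕ B9 = 10.
P[3]: S = E(K, B9) = 71; 17 ⊕ 71 = 66.
P[4]: S = E(K, 71) = 37; F9 ⊕ 37 = CE.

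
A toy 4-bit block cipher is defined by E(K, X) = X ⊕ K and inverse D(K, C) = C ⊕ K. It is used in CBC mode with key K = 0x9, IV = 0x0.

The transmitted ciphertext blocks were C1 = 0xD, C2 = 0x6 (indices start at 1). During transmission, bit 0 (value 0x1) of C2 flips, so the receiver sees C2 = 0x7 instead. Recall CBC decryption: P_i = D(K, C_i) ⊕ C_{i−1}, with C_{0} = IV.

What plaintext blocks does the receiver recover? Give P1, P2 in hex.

P1 = 0x4, P2 = 0x3

Only C2 changed, to 0x7. In CBC, a change in C_i garbles P_i and flips the same bit in P_{i+1}. Decrypting the received ciphertext:
P1: D(K, 0xD) = 0x4; 0x4 ⊕ 0x0 = 0x4.
P2: D(K, 0x7) = 0xE; 0xE ⊕ 0xD = 0x3.
Blocks that differ from the original plaintext: P2.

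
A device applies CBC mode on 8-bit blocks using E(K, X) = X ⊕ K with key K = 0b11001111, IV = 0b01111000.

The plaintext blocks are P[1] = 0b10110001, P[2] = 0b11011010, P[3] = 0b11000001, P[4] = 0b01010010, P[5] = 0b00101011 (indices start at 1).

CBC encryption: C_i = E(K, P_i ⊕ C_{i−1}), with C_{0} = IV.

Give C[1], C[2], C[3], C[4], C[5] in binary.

C[1] = 0b00000110, C[2] = 0b00010011, C[3] = 0b00011101, C[4] = 0b10000000, C[5] = 0b01100100

C[1]: P[1] ⊕ 0b01111000 = 0b11001001; E(K, 0b11001001) = 0b00000110.
C[2]: P[2] ⊕ 0b00000110 = 0b11011100; E(K, 0b11011100) = 0b00010011.
C[3]: P[3] ⊕ 0b00010011 = 0b11010010; E(K, 0b11010010) = 0b00011101.
C[4]: P[4] ⊕ 0b00011101 = 0b01001111; E(K, 0b01001111) = 0b10000000.
C[5]: P[5] ⊕ 0b10000000 = 0b10101011; E(K, 0b10101011) = 0b01100100.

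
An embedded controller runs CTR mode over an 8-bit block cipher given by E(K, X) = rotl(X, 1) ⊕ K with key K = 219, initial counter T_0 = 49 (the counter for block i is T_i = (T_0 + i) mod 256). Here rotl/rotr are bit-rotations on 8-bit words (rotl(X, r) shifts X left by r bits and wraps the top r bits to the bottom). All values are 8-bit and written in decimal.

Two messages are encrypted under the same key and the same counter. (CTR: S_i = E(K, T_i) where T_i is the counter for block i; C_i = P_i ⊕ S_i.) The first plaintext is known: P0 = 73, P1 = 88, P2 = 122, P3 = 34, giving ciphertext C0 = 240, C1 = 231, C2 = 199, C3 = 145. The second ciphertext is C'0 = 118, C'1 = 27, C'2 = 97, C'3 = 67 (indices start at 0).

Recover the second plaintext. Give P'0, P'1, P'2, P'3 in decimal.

P'0 = 207, P'1 = 164, P'2 = 220, P'3 = 240

In CTR with a reused counter, both messages share the same keystream S_i, so C_i ⊕ C'_i = P_i ⊕ P'_i and thus P'_i = P_i ⊕ C_i ⊕ C'_i.
P'0: 73 ⊕ 240 ⊕ 118 = 207.
P'1: 88 ⊕ 231 ⊕ 27 = 164.
P'2: 122 ⊕ 199 ⊕ 97 = 220.
P'3: 34 ⊕ 145 ⊕ 67 = 240.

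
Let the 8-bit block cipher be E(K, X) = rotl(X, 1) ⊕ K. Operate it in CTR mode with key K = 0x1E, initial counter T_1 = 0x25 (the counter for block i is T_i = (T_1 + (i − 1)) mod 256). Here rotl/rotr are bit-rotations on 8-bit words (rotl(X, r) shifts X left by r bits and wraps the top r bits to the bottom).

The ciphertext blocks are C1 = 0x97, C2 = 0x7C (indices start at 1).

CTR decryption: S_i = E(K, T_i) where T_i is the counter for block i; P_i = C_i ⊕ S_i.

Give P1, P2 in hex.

P1 = 0xC3, P2 = 0x2E

P1: T = 0x25, S = E(K, T) = 0x54; 0x97 ⊕ 0x54 = 0xC3.
P2: T = 0x26, S = E(K, T) = 0x52; 0x7C ⊕ 0x52 = 0x2E.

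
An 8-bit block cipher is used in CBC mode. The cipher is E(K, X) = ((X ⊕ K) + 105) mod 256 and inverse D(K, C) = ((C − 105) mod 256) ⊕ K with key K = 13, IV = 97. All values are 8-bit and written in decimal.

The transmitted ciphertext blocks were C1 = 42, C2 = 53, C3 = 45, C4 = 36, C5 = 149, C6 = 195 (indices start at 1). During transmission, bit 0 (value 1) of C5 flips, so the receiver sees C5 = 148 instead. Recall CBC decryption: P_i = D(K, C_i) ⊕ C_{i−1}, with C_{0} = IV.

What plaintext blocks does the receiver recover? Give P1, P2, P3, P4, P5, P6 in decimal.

Only C5 changed, to 148. In CBC, a change in C_i garbles P_i and flips the same bit in P_{i+1}. Decrypting the received ciphertext:
P1: D(K, 42) = 204; 204 ⊕ 97 = 173.
P2: D(K, 53) = 193; 193 ⊕ 42 = 235.
P3: D(K, 45) = 201; 201 ⊕ 53 = 252.
P4: D(K, 36) = 182; 182 ⊕ 45 = 155.
P5: D(K, 148) = 38; 38 ⊕ 36 = 2.
P6: D(K, 195) = 87; 87 ⊕ 148 = 195.
Blocks that differ from the original plaintext: P5, P6.

P1 = 173, P2 = 235, P3 = 252, P4 = 155, P5 = 2, P6 = 195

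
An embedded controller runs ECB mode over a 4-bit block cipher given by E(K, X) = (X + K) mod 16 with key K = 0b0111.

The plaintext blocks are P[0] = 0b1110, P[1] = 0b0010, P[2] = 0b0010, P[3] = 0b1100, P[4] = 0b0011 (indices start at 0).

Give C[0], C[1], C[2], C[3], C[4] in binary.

ECB encryption: C_i = E(K, P_i).
C[0]: E(K, 0b1110) = 0b0101.
C[1]: E(K, 0b0010) = 0b1001.
C[2]: E(K, 0b0010) = 0b1001.
C[3]: E(K, 0b1100) = 0b0011.
C[4]: E(K, 0b0011) = 0b1010.

C[0] = 0b0101, C[1] = 0b1001, C[2] = 0b1001, C[3] = 0b0011, C[4] = 0b1010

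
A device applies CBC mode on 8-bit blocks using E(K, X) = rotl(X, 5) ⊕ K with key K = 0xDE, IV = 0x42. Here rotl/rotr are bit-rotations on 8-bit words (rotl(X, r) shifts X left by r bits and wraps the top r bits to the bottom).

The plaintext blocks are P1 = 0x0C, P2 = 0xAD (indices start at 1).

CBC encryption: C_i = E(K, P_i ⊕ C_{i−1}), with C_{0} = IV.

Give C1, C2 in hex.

C1 = 0x17, C2 = 0x89

C1: P1 ⊕ 0x42 = 0x4E; E(K, 0x4E) = 0x17.
C2: P2 ⊕ 0x17 = 0xBA; E(K, 0xBA) = 0x89.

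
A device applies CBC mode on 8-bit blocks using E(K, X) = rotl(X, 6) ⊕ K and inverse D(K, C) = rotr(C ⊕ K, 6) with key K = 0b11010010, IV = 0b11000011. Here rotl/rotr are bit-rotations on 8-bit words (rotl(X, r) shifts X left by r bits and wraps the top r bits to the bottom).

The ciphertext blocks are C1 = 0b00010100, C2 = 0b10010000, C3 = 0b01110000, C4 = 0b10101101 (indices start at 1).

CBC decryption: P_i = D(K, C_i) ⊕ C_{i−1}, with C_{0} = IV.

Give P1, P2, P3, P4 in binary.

P1: D(K, 0b00010100) = 0b00011011; 0b00011011 ⊕ 0b11000011 = 0b11011000.
P2: D(K, 0b10010000) = 0b00001001; 0b00001001 ⊕ 0b00010100 = 0b00011101.
P3: D(K, 0b01110000) = 0b10001010; 0b10001010 ⊕ 0b10010000 = 0b00011010.
P4: D(K, 0b10101101) = 0b11111101; 0b11111101 ⊕ 0b01110000 = 0b10001101.

P1 = 0b11011000, P2 = 0b00011101, P3 = 0b00011010, P4 = 0b10001101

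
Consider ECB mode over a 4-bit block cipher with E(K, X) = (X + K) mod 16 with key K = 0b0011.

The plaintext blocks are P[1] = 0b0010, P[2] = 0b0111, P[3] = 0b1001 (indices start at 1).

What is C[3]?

ECB encryption: C_i = E(K, P_i).
C[3]: E(K, 0b1001) = 0b1100.

C[3] = 0b1100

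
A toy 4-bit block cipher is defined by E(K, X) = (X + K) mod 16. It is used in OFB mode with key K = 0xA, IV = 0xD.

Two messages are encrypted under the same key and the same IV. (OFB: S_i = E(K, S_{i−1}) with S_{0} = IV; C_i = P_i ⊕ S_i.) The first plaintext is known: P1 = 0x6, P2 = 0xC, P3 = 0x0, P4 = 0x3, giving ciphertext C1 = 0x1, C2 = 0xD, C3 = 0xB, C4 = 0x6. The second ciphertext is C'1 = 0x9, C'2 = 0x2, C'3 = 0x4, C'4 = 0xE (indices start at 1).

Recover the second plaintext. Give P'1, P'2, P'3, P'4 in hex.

P'1 = 0xE, P'2 = 0x3, P'3 = 0xF, P'4 = 0xB

In OFB with a reused IV, both messages share the same keystream S_i, so C_i ⊕ C'_i = P_i ⊕ P'_i and thus P'_i = P_i ⊕ C_i ⊕ C'_i.
P'1: 0x6 ⊕ 0x1 ⊕ 0x9 = 0xE.
P'2: 0xC ⊕ 0xD ⊕ 0x2 = 0x3.
P'3: 0x0 ⊕ 0xB ⊕ 0x4 = 0xF.
P'4: 0x3 ⊕ 0x6 ⊕ 0xE = 0xB.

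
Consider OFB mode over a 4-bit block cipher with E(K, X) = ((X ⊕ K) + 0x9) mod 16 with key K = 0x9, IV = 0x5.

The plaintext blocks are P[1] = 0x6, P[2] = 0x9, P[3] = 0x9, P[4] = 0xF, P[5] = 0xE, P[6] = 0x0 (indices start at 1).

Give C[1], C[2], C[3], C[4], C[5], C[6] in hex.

C[1] = 0x3, C[2] = 0xC, C[3] = 0xC, C[4] = 0xA, C[5] = 0xB, C[6] = 0x5

OFB encryption: S_i = E(K, S_{i−1}) with S_{0} = IV; C_i = P_i ⊕ S_i.
C[1]: S = E(K, 0x5) = 0x5; 0x6 ⊕ 0x5 = 0x3.
C[2]: S = E(K, 0x5) = 0x5; 0x9 ⊕ 0x5 = 0xC.
C[3]: S = E(K, 0x5) = 0x5; 0x9 ⊕ 0x5 = 0xC.
C[4]: S = E(K, 0x5) = 0x5; 0xF ⊕ 0x5 = 0xA.
C[5]: S = E(K, 0x5) = 0x5; 0xE ⊕ 0x5 = 0xB.
C[6]: S = E(K, 0x5) = 0x5; 0x0 ⊕ 0x5 = 0x5.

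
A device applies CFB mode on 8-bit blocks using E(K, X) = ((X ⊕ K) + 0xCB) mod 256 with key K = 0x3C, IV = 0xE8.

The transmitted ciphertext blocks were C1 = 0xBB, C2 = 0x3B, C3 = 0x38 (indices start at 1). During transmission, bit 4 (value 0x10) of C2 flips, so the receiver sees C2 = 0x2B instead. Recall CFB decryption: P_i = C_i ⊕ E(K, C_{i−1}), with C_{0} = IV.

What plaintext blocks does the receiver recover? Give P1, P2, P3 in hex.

Only C2 changed, to 0x2B. In CFB, a change in C_i flips the same bit in P_i and garbles P_{i+1}. Decrypting the received ciphertext:
P1: E(K, 0xE8) = 0x9F; 0xBB ⊕ 0x9F = 0x24.
P2: E(K, 0xBB) = 0x52; 0x2B ⊕ 0x52 = 0x79.
P3: E(K, 0x2B) = 0xE2; 0x38 ⊕ 0xE2 = 0xDA.
Blocks that differ from the original plaintext: P2, P3.

P1 = 0x24, P2 = 0x79, P3 = 0xDA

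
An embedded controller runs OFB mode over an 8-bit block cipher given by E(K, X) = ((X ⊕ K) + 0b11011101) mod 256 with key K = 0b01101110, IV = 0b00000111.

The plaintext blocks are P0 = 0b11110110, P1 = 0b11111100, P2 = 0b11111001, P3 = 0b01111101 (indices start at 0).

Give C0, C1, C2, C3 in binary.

C0 = 0b10110000, C1 = 0b11111001, C2 = 0b10110001, C3 = 0b01111110

OFB encryption: S_i = E(K, S_{i−1}) with S_{−1} = IV; C_i = P_i ⊕ S_i.
C0: S = E(K, 0b00000111) = 0b01000110; 0b11110110 ⊕ 0b01000110 = 0b10110000.
C1: S = E(K, 0b01000110) = 0b00000101; 0b11111100 ⊕ 0b00000101 = 0b11111001.
C2: S = E(K, 0b00000101) = 0b01001000; 0b11111001 ⊕ 0b01001000 = 0b10110001.
C3: S = E(K, 0b01001000) = 0b00000011; 0b01111101 ⊕ 0b00000011 = 0b01111110.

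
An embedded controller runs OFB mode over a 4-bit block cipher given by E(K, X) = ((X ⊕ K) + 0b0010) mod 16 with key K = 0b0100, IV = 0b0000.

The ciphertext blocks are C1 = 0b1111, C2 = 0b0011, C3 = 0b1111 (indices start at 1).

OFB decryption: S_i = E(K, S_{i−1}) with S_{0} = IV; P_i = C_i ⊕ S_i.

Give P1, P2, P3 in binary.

P1 = 0b1001, P2 = 0b0111, P3 = 0b1101

P1: S = E(K, 0b0000) = 0b0110; 0b1111 ⊕ 0b0110 = 0b1001.
P2: S = E(K, 0b0110) = 0b0100; 0b0011 ⊕ 0b0100 = 0b0111.
P3: S = E(K, 0b0100) = 0b0010; 0b1111 ⊕ 0b0010 = 0b1101.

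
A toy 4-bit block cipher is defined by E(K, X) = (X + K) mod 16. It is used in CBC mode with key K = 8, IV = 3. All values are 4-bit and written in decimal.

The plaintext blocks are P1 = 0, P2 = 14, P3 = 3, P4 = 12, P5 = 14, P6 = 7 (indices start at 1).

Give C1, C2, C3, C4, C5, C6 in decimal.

CBC encryption: C_i = E(K, P_i ⊕ C_{i−1}), with C_{0} = IV.
C1: P1 ⊕ 3 = 3; E(K, 3) = 11.
C2: P2 ⊕ 11 = 5; E(K, 5) = 13.
C3: P3 ⊕ 13 = 14; E(K, 14) = 6.
C4: P4 ⊕ 6 = 10; E(K, 10) = 2.
C5: P5 ⊕ 2 = 12; E(K, 12) = 4.
C6: P6 ⊕ 4 = 3; E(K, 3) = 11.

C1 = 11, C2 = 13, C3 = 6, C4 = 2, C5 = 4, C6 = 11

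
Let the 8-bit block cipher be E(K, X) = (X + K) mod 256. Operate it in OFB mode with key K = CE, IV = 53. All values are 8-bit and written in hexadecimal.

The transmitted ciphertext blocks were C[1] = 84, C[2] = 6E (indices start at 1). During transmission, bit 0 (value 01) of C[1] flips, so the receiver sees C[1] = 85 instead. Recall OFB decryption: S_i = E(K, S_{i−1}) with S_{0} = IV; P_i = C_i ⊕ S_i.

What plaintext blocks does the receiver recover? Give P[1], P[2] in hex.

P[1] = A4, P[2] = 81

Only C[1] changed, to 85. In OFB, a change in C_i flips the same bit in P_i only; the keystream is unaffected. Decrypting the received ciphertext:
P[1]: S = E(K, 53) = 21; 85 ⊕ 21 = A4.
P[2]: S = E(K, 21) = EF; 6E ⊕ EF = 81.
Blocks that differ from the original plaintext: P[1].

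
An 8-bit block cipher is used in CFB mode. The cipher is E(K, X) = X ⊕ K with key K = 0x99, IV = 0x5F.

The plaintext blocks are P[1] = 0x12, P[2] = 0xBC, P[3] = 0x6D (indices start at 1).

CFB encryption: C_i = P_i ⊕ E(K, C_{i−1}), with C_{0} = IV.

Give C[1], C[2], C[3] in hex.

C[1]: E(K, 0x5F) = 0xC6; 0x12 ⊕ 0xC6 = 0xD4.
C[2]: E(K, 0xD4) = 0x4D; 0xBC ⊕ 0x4D = 0xF1.
C[3]: E(K, 0xF1) = 0x68; 0x6D ⊕ 0x68 = 0x05.

C[1] = 0xD4, C[2] = 0xF1, C[3] = 0x05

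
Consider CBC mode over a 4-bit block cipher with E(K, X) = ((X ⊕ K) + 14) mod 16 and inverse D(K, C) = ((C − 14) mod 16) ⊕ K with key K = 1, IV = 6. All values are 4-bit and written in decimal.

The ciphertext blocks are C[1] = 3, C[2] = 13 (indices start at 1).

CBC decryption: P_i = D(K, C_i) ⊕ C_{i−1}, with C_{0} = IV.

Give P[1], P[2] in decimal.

P[1]: D(K, 3) = 4; 4 ⊕ 6 = 2.
P[2]: D(K, 13) = 14; 14 ⊕ 3 = 13.

P[1] = 2, P[2] = 13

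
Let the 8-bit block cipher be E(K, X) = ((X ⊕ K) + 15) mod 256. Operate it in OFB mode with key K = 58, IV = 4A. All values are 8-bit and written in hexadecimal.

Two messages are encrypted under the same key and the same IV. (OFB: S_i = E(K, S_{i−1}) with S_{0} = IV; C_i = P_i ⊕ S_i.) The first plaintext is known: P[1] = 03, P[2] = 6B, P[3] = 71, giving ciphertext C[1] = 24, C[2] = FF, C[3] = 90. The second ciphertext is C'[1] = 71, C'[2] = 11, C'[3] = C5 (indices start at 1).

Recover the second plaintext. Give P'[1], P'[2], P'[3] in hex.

P'[1] = 56, P'[2] = 85, P'[3] = 24

In OFB with a reused IV, both messages share the same keystream S_i, so C_i ⊕ C'_i = P_i ⊕ P'_i and thus P'_i = P_i ⊕ C_i ⊕ C'_i.
P'[1]: 03 ⊕ 24 ⊕ 71 = 56.
P'[2]: 6B ⊕ FF ⊕ 11 = 85.
P'[3]: 71 ⊕ 90 ⊕ C5 = 24.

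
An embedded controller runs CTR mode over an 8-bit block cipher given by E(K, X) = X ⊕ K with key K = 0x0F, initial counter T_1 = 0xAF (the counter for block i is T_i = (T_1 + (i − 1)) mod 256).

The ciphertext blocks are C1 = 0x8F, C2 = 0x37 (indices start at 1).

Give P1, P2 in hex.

CTR decryption: S_i = E(K, T_i) where T_i is the counter for block i; P_i = C_i ⊕ S_i.
P1: T = 0xAF, S = E(K, T) = 0xA0; 0x8F ⊕ 0xA0 = 0x2F.
P2: T = 0xB0, S = E(K, T) = 0xBF; 0x37 ⊕ 0xBF = 0x88.

P1 = 0x2F, P2 = 0x88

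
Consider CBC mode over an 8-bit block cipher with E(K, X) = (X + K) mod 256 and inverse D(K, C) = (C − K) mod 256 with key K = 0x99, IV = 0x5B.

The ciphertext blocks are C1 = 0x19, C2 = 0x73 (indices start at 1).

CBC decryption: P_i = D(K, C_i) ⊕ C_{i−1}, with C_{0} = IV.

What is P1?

P1 = 0xDB

P1: D(K, 0x19) = 0x80; 0x80 ⊕ 0x5B = 0xDB.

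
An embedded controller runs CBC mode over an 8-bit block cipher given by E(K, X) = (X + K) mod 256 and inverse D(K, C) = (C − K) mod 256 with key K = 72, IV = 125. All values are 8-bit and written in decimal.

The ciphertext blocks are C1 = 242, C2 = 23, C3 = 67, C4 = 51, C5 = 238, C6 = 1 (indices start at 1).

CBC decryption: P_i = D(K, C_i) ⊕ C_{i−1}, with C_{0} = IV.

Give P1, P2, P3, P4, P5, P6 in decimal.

P1: D(K, 242) = 170; 170 ⊕ 125 = 215.
P2: D(K, 23) = 207; 207 ⊕ 242 = 61.
P3: D(K, 67) = 251; 251 ⊕ 23 = 236.
P4: D(K, 51) = 235; 235 ⊕ 67 = 168.
P5: D(K, 238) = 166; 166 ⊕ 51 = 149.
P6: D(K, 1) = 185; 185 ⊕ 238 = 87.

P1 = 215, P2 = 61, P3 = 236, P4 = 168, P5 = 149, P6 = 87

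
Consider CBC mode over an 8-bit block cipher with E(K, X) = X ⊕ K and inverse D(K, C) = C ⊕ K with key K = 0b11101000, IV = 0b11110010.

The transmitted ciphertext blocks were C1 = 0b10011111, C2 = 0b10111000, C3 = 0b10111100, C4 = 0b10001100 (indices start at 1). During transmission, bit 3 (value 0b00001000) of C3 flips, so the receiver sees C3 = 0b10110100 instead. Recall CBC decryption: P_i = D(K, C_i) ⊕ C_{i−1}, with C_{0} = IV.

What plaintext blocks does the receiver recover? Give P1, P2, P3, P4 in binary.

Only C3 changed, to 0b10110100. In CBC, a change in C_i garbles P_i and flips the same bit in P_{i+1}. Decrypting the received ciphertext:
P1: D(K, 0b10011111) = 0b01110111; 0b01110111 ⊕ 0b11110010 = 0b10000101.
P2: D(K, 0b10111000) = 0b01010000; 0b01010000 ⊕ 0b10011111 = 0b11001111.
P3: D(K, 0b10110100) = 0b01011100; 0b01011100 ⊕ 0b10111000 = 0b11100100.
P4: D(K, 0b10001100) = 0b01100100; 0b01100100 ⊕ 0b10110100 = 0b11010000.
Blocks that differ from the original plaintext: P3, P4.

P1 = 0b10000101, P2 = 0b11001111, P3 = 0b11100100, P4 = 0b11010000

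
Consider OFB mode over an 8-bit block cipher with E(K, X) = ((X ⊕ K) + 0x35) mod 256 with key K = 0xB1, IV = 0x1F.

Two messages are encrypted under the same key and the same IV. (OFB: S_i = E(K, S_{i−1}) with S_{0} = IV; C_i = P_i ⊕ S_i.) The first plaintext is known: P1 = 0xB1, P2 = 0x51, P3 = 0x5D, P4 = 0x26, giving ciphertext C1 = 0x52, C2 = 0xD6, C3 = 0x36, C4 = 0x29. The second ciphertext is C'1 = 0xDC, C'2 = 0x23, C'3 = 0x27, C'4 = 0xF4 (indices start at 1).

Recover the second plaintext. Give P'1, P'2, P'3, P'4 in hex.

In OFB with a reused IV, both messages share the same keystream S_i, so C_i ⊕ C'_i = P_i ⊕ P'_i and thus P'_i = P_i ⊕ C_i ⊕ C'_i.
P'1: 0xB1 ⊕ 0x52 ⊕ 0xDC = 0x3F.
P'2: 0x51 ⊕ 0xD6 ⊕ 0x23 = 0xA4.
P'3: 0x5D ⊕ 0x36 ⊕ 0x27 = 0x4C.
P'4: 0x26 ⊕ 0x29 ⊕ 0xF4 = 0xFB.

P'1 = 0x3F, P'2 = 0xA4, P'3 = 0x4C, P'4 = 0xFB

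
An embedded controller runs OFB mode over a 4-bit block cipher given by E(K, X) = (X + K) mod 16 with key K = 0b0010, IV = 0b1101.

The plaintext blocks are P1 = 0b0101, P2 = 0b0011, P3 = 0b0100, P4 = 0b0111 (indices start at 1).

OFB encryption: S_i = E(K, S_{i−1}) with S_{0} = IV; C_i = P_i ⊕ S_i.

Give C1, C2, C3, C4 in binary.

C1 = 0b1010, C2 = 0b0010, C3 = 0b0111, C4 = 0b0010

C1: S = E(K, 0b1101) = 0b1111; 0b0101 ⊕ 0b1111 = 0b1010.
C2: S = E(K, 0b1111) = 0b0001; 0b0011 ⊕ 0b0001 = 0b0010.
C3: S = E(K, 0b0001) = 0b0011; 0b0100 ⊕ 0b0011 = 0b0111.
C4: S = E(K, 0b0011) = 0b0101; 0b0111 ⊕ 0b0101 = 0b0010.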